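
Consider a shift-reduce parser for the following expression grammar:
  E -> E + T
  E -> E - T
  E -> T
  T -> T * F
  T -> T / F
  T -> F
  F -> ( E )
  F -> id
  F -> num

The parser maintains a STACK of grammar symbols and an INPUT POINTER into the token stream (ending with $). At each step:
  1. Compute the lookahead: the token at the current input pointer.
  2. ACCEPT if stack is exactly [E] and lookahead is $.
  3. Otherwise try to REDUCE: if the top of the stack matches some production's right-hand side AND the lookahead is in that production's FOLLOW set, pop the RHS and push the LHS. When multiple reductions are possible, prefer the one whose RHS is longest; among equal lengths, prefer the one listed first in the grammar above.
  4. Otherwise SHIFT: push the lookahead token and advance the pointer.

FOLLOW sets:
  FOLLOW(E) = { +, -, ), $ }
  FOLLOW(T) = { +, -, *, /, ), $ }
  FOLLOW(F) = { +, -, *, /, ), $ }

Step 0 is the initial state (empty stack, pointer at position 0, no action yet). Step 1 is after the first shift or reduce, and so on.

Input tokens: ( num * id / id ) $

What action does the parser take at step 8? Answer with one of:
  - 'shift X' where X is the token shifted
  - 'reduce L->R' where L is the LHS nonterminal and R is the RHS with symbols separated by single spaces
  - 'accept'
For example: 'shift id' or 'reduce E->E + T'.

Step 1: shift (. Stack=[(] ptr=1 lookahead=num remaining=[num * id / id ) $]
Step 2: shift num. Stack=[( num] ptr=2 lookahead=* remaining=[* id / id ) $]
Step 3: reduce F->num. Stack=[( F] ptr=2 lookahead=* remaining=[* id / id ) $]
Step 4: reduce T->F. Stack=[( T] ptr=2 lookahead=* remaining=[* id / id ) $]
Step 5: shift *. Stack=[( T *] ptr=3 lookahead=id remaining=[id / id ) $]
Step 6: shift id. Stack=[( T * id] ptr=4 lookahead=/ remaining=[/ id ) $]
Step 7: reduce F->id. Stack=[( T * F] ptr=4 lookahead=/ remaining=[/ id ) $]
Step 8: reduce T->T * F. Stack=[( T] ptr=4 lookahead=/ remaining=[/ id ) $]

Answer: reduce T->T * F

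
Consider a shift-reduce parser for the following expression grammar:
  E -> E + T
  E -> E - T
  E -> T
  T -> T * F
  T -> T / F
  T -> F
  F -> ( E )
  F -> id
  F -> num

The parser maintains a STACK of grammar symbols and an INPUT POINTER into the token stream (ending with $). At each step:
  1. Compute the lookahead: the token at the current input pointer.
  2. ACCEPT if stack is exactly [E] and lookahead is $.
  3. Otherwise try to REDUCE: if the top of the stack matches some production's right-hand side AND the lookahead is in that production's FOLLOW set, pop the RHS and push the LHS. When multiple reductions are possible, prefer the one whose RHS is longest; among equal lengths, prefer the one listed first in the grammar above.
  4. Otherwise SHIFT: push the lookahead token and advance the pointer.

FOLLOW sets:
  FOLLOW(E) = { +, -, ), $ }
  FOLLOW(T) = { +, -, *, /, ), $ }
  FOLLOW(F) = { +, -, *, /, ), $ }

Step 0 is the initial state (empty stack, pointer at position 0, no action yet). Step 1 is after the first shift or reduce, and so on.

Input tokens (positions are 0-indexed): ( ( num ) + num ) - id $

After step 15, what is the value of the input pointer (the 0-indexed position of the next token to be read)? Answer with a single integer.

Step 1: shift (. Stack=[(] ptr=1 lookahead=( remaining=[( num ) + num ) - id $]
Step 2: shift (. Stack=[( (] ptr=2 lookahead=num remaining=[num ) + num ) - id $]
Step 3: shift num. Stack=[( ( num] ptr=3 lookahead=) remaining=[) + num ) - id $]
Step 4: reduce F->num. Stack=[( ( F] ptr=3 lookahead=) remaining=[) + num ) - id $]
Step 5: reduce T->F. Stack=[( ( T] ptr=3 lookahead=) remaining=[) + num ) - id $]
Step 6: reduce E->T. Stack=[( ( E] ptr=3 lookahead=) remaining=[) + num ) - id $]
Step 7: shift ). Stack=[( ( E )] ptr=4 lookahead=+ remaining=[+ num ) - id $]
Step 8: reduce F->( E ). Stack=[( F] ptr=4 lookahead=+ remaining=[+ num ) - id $]
Step 9: reduce T->F. Stack=[( T] ptr=4 lookahead=+ remaining=[+ num ) - id $]
Step 10: reduce E->T. Stack=[( E] ptr=4 lookahead=+ remaining=[+ num ) - id $]
Step 11: shift +. Stack=[( E +] ptr=5 lookahead=num remaining=[num ) - id $]
Step 12: shift num. Stack=[( E + num] ptr=6 lookahead=) remaining=[) - id $]
Step 13: reduce F->num. Stack=[( E + F] ptr=6 lookahead=) remaining=[) - id $]
Step 14: reduce T->F. Stack=[( E + T] ptr=6 lookahead=) remaining=[) - id $]
Step 15: reduce E->E + T. Stack=[( E] ptr=6 lookahead=) remaining=[) - id $]

Answer: 6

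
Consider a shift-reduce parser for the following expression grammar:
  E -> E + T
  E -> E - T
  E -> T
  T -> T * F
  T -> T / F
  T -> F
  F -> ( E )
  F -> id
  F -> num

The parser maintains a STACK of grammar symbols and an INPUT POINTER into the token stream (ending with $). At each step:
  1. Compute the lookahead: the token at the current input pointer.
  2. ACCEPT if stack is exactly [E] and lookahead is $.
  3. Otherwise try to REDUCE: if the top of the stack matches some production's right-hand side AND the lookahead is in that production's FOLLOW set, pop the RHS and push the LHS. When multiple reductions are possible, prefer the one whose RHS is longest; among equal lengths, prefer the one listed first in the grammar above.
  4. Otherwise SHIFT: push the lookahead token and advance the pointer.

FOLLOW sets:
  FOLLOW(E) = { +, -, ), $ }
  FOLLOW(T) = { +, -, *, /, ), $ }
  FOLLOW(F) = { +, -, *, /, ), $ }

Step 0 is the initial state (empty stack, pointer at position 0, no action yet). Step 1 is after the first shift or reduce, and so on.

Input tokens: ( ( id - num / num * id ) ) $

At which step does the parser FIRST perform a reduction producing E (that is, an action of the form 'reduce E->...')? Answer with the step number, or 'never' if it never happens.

Answer: 6

Derivation:
Step 1: shift (. Stack=[(] ptr=1 lookahead=( remaining=[( id - num / num * id ) ) $]
Step 2: shift (. Stack=[( (] ptr=2 lookahead=id remaining=[id - num / num * id ) ) $]
Step 3: shift id. Stack=[( ( id] ptr=3 lookahead=- remaining=[- num / num * id ) ) $]
Step 4: reduce F->id. Stack=[( ( F] ptr=3 lookahead=- remaining=[- num / num * id ) ) $]
Step 5: reduce T->F. Stack=[( ( T] ptr=3 lookahead=- remaining=[- num / num * id ) ) $]
Step 6: reduce E->T. Stack=[( ( E] ptr=3 lookahead=- remaining=[- num / num * id ) ) $]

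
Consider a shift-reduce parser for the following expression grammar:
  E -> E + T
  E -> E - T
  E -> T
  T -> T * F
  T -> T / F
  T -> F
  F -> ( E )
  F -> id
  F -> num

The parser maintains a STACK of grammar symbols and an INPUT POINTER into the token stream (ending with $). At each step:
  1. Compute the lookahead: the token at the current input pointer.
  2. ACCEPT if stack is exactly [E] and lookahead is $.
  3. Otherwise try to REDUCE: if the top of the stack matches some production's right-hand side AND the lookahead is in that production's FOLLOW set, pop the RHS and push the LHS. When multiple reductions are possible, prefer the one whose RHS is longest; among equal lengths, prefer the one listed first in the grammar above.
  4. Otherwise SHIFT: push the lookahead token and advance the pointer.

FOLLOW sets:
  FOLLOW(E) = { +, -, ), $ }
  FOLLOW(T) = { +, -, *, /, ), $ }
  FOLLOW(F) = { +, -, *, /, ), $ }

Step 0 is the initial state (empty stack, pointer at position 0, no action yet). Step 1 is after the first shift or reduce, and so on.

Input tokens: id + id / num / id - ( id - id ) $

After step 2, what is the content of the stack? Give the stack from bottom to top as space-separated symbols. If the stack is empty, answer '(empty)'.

Answer: F

Derivation:
Step 1: shift id. Stack=[id] ptr=1 lookahead=+ remaining=[+ id / num / id - ( id - id ) $]
Step 2: reduce F->id. Stack=[F] ptr=1 lookahead=+ remaining=[+ id / num / id - ( id - id ) $]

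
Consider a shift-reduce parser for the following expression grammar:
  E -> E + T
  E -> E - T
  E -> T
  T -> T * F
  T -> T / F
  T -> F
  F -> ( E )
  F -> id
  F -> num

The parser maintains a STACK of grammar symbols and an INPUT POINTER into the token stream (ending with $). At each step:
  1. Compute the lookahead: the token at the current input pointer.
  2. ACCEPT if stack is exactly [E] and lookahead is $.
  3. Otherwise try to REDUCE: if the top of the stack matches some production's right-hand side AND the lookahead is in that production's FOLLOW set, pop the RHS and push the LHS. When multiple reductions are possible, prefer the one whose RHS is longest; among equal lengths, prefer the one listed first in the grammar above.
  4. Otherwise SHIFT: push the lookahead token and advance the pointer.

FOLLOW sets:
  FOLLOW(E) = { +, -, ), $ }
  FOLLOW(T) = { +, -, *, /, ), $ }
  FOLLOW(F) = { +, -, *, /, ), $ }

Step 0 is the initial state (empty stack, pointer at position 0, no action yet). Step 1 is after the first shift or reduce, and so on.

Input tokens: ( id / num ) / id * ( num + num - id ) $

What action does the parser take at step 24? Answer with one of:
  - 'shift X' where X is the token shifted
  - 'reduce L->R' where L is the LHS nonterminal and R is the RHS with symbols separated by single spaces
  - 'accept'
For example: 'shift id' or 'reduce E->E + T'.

Step 1: shift (. Stack=[(] ptr=1 lookahead=id remaining=[id / num ) / id * ( num + num - id ) $]
Step 2: shift id. Stack=[( id] ptr=2 lookahead=/ remaining=[/ num ) / id * ( num + num - id ) $]
Step 3: reduce F->id. Stack=[( F] ptr=2 lookahead=/ remaining=[/ num ) / id * ( num + num - id ) $]
Step 4: reduce T->F. Stack=[( T] ptr=2 lookahead=/ remaining=[/ num ) / id * ( num + num - id ) $]
Step 5: shift /. Stack=[( T /] ptr=3 lookahead=num remaining=[num ) / id * ( num + num - id ) $]
Step 6: shift num. Stack=[( T / num] ptr=4 lookahead=) remaining=[) / id * ( num + num - id ) $]
Step 7: reduce F->num. Stack=[( T / F] ptr=4 lookahead=) remaining=[) / id * ( num + num - id ) $]
Step 8: reduce T->T / F. Stack=[( T] ptr=4 lookahead=) remaining=[) / id * ( num + num - id ) $]
Step 9: reduce E->T. Stack=[( E] ptr=4 lookahead=) remaining=[) / id * ( num + num - id ) $]
Step 10: shift ). Stack=[( E )] ptr=5 lookahead=/ remaining=[/ id * ( num + num - id ) $]
Step 11: reduce F->( E ). Stack=[F] ptr=5 lookahead=/ remaining=[/ id * ( num + num - id ) $]
Step 12: reduce T->F. Stack=[T] ptr=5 lookahead=/ remaining=[/ id * ( num + num - id ) $]
Step 13: shift /. Stack=[T /] ptr=6 lookahead=id remaining=[id * ( num + num - id ) $]
Step 14: shift id. Stack=[T / id] ptr=7 lookahead=* remaining=[* ( num + num - id ) $]
Step 15: reduce F->id. Stack=[T / F] ptr=7 lookahead=* remaining=[* ( num + num - id ) $]
Step 16: reduce T->T / F. Stack=[T] ptr=7 lookahead=* remaining=[* ( num + num - id ) $]
Step 17: shift *. Stack=[T *] ptr=8 lookahead=( remaining=[( num + num - id ) $]
Step 18: shift (. Stack=[T * (] ptr=9 lookahead=num remaining=[num + num - id ) $]
Step 19: shift num. Stack=[T * ( num] ptr=10 lookahead=+ remaining=[+ num - id ) $]
Step 20: reduce F->num. Stack=[T * ( F] ptr=10 lookahead=+ remaining=[+ num - id ) $]
Step 21: reduce T->F. Stack=[T * ( T] ptr=10 lookahead=+ remaining=[+ num - id ) $]
Step 22: reduce E->T. Stack=[T * ( E] ptr=10 lookahead=+ remaining=[+ num - id ) $]
Step 23: shift +. Stack=[T * ( E +] ptr=11 lookahead=num remaining=[num - id ) $]
Step 24: shift num. Stack=[T * ( E + num] ptr=12 lookahead=- remaining=[- id ) $]

Answer: shift num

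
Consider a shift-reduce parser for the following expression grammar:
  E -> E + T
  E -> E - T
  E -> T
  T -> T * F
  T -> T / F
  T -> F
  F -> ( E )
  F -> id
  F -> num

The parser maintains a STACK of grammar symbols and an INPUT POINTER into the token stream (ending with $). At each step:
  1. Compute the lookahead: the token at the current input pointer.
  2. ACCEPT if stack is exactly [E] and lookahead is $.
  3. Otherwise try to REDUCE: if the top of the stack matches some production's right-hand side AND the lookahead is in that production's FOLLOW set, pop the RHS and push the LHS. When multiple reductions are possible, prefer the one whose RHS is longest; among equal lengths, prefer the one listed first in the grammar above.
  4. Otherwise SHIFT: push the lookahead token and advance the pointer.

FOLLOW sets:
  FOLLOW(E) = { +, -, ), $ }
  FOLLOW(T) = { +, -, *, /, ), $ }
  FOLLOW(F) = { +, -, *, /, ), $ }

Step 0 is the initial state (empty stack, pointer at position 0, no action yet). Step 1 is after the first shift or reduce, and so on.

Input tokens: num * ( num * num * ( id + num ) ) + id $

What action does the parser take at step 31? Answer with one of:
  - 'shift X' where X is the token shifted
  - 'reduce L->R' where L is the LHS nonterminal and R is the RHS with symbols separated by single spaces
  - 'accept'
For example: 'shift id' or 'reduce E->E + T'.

Answer: reduce E->T

Derivation:
Step 1: shift num. Stack=[num] ptr=1 lookahead=* remaining=[* ( num * num * ( id + num ) ) + id $]
Step 2: reduce F->num. Stack=[F] ptr=1 lookahead=* remaining=[* ( num * num * ( id + num ) ) + id $]
Step 3: reduce T->F. Stack=[T] ptr=1 lookahead=* remaining=[* ( num * num * ( id + num ) ) + id $]
Step 4: shift *. Stack=[T *] ptr=2 lookahead=( remaining=[( num * num * ( id + num ) ) + id $]
Step 5: shift (. Stack=[T * (] ptr=3 lookahead=num remaining=[num * num * ( id + num ) ) + id $]
Step 6: shift num. Stack=[T * ( num] ptr=4 lookahead=* remaining=[* num * ( id + num ) ) + id $]
Step 7: reduce F->num. Stack=[T * ( F] ptr=4 lookahead=* remaining=[* num * ( id + num ) ) + id $]
Step 8: reduce T->F. Stack=[T * ( T] ptr=4 lookahead=* remaining=[* num * ( id + num ) ) + id $]
Step 9: shift *. Stack=[T * ( T *] ptr=5 lookahead=num remaining=[num * ( id + num ) ) + id $]
Step 10: shift num. Stack=[T * ( T * num] ptr=6 lookahead=* remaining=[* ( id + num ) ) + id $]
Step 11: reduce F->num. Stack=[T * ( T * F] ptr=6 lookahead=* remaining=[* ( id + num ) ) + id $]
Step 12: reduce T->T * F. Stack=[T * ( T] ptr=6 lookahead=* remaining=[* ( id + num ) ) + id $]
Step 13: shift *. Stack=[T * ( T *] ptr=7 lookahead=( remaining=[( id + num ) ) + id $]
Step 14: shift (. Stack=[T * ( T * (] ptr=8 lookahead=id remaining=[id + num ) ) + id $]
Step 15: shift id. Stack=[T * ( T * ( id] ptr=9 lookahead=+ remaining=[+ num ) ) + id $]
Step 16: reduce F->id. Stack=[T * ( T * ( F] ptr=9 lookahead=+ remaining=[+ num ) ) + id $]
Step 17: reduce T->F. Stack=[T * ( T * ( T] ptr=9 lookahead=+ remaining=[+ num ) ) + id $]
Step 18: reduce E->T. Stack=[T * ( T * ( E] ptr=9 lookahead=+ remaining=[+ num ) ) + id $]
Step 19: shift +. Stack=[T * ( T * ( E +] ptr=10 lookahead=num remaining=[num ) ) + id $]
Step 20: shift num. Stack=[T * ( T * ( E + num] ptr=11 lookahead=) remaining=[) ) + id $]
Step 21: reduce F->num. Stack=[T * ( T * ( E + F] ptr=11 lookahead=) remaining=[) ) + id $]
Step 22: reduce T->F. Stack=[T * ( T * ( E + T] ptr=11 lookahead=) remaining=[) ) + id $]
Step 23: reduce E->E + T. Stack=[T * ( T * ( E] ptr=11 lookahead=) remaining=[) ) + id $]
Step 24: shift ). Stack=[T * ( T * ( E )] ptr=12 lookahead=) remaining=[) + id $]
Step 25: reduce F->( E ). Stack=[T * ( T * F] ptr=12 lookahead=) remaining=[) + id $]
Step 26: reduce T->T * F. Stack=[T * ( T] ptr=12 lookahead=) remaining=[) + id $]
Step 27: reduce E->T. Stack=[T * ( E] ptr=12 lookahead=) remaining=[) + id $]
Step 28: shift ). Stack=[T * ( E )] ptr=13 lookahead=+ remaining=[+ id $]
Step 29: reduce F->( E ). Stack=[T * F] ptr=13 lookahead=+ remaining=[+ id $]
Step 30: reduce T->T * F. Stack=[T] ptr=13 lookahead=+ remaining=[+ id $]
Step 31: reduce E->T. Stack=[E] ptr=13 lookahead=+ remaining=[+ id $]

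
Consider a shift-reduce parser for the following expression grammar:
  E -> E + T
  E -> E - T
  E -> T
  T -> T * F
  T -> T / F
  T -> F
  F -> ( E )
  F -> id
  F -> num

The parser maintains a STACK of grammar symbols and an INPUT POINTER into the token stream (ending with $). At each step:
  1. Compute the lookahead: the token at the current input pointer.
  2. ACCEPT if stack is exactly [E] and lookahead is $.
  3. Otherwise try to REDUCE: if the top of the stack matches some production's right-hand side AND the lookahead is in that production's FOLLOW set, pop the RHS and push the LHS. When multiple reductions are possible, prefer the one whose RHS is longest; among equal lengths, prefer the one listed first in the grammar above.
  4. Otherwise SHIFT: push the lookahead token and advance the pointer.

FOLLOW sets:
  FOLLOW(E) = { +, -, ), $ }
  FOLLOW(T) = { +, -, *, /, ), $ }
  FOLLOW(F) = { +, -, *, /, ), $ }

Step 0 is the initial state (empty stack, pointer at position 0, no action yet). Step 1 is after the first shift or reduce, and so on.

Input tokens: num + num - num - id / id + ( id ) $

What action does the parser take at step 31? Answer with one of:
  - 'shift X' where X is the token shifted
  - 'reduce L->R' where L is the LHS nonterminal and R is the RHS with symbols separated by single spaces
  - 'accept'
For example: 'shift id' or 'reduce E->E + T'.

Answer: reduce F->( E )

Derivation:
Step 1: shift num. Stack=[num] ptr=1 lookahead=+ remaining=[+ num - num - id / id + ( id ) $]
Step 2: reduce F->num. Stack=[F] ptr=1 lookahead=+ remaining=[+ num - num - id / id + ( id ) $]
Step 3: reduce T->F. Stack=[T] ptr=1 lookahead=+ remaining=[+ num - num - id / id + ( id ) $]
Step 4: reduce E->T. Stack=[E] ptr=1 lookahead=+ remaining=[+ num - num - id / id + ( id ) $]
Step 5: shift +. Stack=[E +] ptr=2 lookahead=num remaining=[num - num - id / id + ( id ) $]
Step 6: shift num. Stack=[E + num] ptr=3 lookahead=- remaining=[- num - id / id + ( id ) $]
Step 7: reduce F->num. Stack=[E + F] ptr=3 lookahead=- remaining=[- num - id / id + ( id ) $]
Step 8: reduce T->F. Stack=[E + T] ptr=3 lookahead=- remaining=[- num - id / id + ( id ) $]
Step 9: reduce E->E + T. Stack=[E] ptr=3 lookahead=- remaining=[- num - id / id + ( id ) $]
Step 10: shift -. Stack=[E -] ptr=4 lookahead=num remaining=[num - id / id + ( id ) $]
Step 11: shift num. Stack=[E - num] ptr=5 lookahead=- remaining=[- id / id + ( id ) $]
Step 12: reduce F->num. Stack=[E - F] ptr=5 lookahead=- remaining=[- id / id + ( id ) $]
Step 13: reduce T->F. Stack=[E - T] ptr=5 lookahead=- remaining=[- id / id + ( id ) $]
Step 14: reduce E->E - T. Stack=[E] ptr=5 lookahead=- remaining=[- id / id + ( id ) $]
Step 15: shift -. Stack=[E -] ptr=6 lookahead=id remaining=[id / id + ( id ) $]
Step 16: shift id. Stack=[E - id] ptr=7 lookahead=/ remaining=[/ id + ( id ) $]
Step 17: reduce F->id. Stack=[E - F] ptr=7 lookahead=/ remaining=[/ id + ( id ) $]
Step 18: reduce T->F. Stack=[E - T] ptr=7 lookahead=/ remaining=[/ id + ( id ) $]
Step 19: shift /. Stack=[E - T /] ptr=8 lookahead=id remaining=[id + ( id ) $]
Step 20: shift id. Stack=[E - T / id] ptr=9 lookahead=+ remaining=[+ ( id ) $]
Step 21: reduce F->id. Stack=[E - T / F] ptr=9 lookahead=+ remaining=[+ ( id ) $]
Step 22: reduce T->T / F. Stack=[E - T] ptr=9 lookahead=+ remaining=[+ ( id ) $]
Step 23: reduce E->E - T. Stack=[E] ptr=9 lookahead=+ remaining=[+ ( id ) $]
Step 24: shift +. Stack=[E +] ptr=10 lookahead=( remaining=[( id ) $]
Step 25: shift (. Stack=[E + (] ptr=11 lookahead=id remaining=[id ) $]
Step 26: shift id. Stack=[E + ( id] ptr=12 lookahead=) remaining=[) $]
Step 27: reduce F->id. Stack=[E + ( F] ptr=12 lookahead=) remaining=[) $]
Step 28: reduce T->F. Stack=[E + ( T] ptr=12 lookahead=) remaining=[) $]
Step 29: reduce E->T. Stack=[E + ( E] ptr=12 lookahead=) remaining=[) $]
Step 30: shift ). Stack=[E + ( E )] ptr=13 lookahead=$ remaining=[$]
Step 31: reduce F->( E ). Stack=[E + F] ptr=13 lookahead=$ remaining=[$]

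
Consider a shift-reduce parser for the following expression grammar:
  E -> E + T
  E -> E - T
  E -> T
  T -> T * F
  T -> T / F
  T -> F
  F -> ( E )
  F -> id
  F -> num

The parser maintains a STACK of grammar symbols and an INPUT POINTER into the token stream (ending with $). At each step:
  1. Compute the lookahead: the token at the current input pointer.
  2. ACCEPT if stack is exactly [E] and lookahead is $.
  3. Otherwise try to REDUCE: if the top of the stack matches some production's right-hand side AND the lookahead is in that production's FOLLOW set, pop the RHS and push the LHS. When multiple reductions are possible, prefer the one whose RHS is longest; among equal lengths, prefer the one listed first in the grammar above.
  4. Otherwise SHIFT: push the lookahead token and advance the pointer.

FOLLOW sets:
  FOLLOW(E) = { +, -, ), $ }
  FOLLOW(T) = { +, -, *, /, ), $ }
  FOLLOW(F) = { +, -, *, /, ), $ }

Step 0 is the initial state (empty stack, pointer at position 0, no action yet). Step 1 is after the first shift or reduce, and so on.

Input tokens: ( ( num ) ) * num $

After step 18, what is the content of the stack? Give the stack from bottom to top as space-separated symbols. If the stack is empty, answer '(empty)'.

Answer: E

Derivation:
Step 1: shift (. Stack=[(] ptr=1 lookahead=( remaining=[( num ) ) * num $]
Step 2: shift (. Stack=[( (] ptr=2 lookahead=num remaining=[num ) ) * num $]
Step 3: shift num. Stack=[( ( num] ptr=3 lookahead=) remaining=[) ) * num $]
Step 4: reduce F->num. Stack=[( ( F] ptr=3 lookahead=) remaining=[) ) * num $]
Step 5: reduce T->F. Stack=[( ( T] ptr=3 lookahead=) remaining=[) ) * num $]
Step 6: reduce E->T. Stack=[( ( E] ptr=3 lookahead=) remaining=[) ) * num $]
Step 7: shift ). Stack=[( ( E )] ptr=4 lookahead=) remaining=[) * num $]
Step 8: reduce F->( E ). Stack=[( F] ptr=4 lookahead=) remaining=[) * num $]
Step 9: reduce T->F. Stack=[( T] ptr=4 lookahead=) remaining=[) * num $]
Step 10: reduce E->T. Stack=[( E] ptr=4 lookahead=) remaining=[) * num $]
Step 11: shift ). Stack=[( E )] ptr=5 lookahead=* remaining=[* num $]
Step 12: reduce F->( E ). Stack=[F] ptr=5 lookahead=* remaining=[* num $]
Step 13: reduce T->F. Stack=[T] ptr=5 lookahead=* remaining=[* num $]
Step 14: shift *. Stack=[T *] ptr=6 lookahead=num remaining=[num $]
Step 15: shift num. Stack=[T * num] ptr=7 lookahead=$ remaining=[$]
Step 16: reduce F->num. Stack=[T * F] ptr=7 lookahead=$ remaining=[$]
Step 17: reduce T->T * F. Stack=[T] ptr=7 lookahead=$ remaining=[$]
Step 18: reduce E->T. Stack=[E] ptr=7 lookahead=$ remaining=[$]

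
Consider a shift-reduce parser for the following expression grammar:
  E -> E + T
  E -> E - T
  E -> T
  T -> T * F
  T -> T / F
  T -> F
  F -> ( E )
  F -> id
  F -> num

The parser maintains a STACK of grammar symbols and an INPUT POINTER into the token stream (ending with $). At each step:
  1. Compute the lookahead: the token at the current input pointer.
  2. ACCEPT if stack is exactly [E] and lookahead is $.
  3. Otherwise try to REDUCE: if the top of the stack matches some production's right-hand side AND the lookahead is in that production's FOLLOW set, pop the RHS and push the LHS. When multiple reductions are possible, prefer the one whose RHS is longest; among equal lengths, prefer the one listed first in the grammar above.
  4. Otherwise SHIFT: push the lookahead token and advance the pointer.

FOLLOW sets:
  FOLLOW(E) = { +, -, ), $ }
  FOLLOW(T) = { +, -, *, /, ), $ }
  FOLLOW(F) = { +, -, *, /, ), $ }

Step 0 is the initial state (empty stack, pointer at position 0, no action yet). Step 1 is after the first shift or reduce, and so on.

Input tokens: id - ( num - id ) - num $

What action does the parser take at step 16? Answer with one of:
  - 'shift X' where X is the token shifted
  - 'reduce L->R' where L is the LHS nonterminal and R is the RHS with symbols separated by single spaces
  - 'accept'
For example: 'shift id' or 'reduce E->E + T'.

Answer: shift )

Derivation:
Step 1: shift id. Stack=[id] ptr=1 lookahead=- remaining=[- ( num - id ) - num $]
Step 2: reduce F->id. Stack=[F] ptr=1 lookahead=- remaining=[- ( num - id ) - num $]
Step 3: reduce T->F. Stack=[T] ptr=1 lookahead=- remaining=[- ( num - id ) - num $]
Step 4: reduce E->T. Stack=[E] ptr=1 lookahead=- remaining=[- ( num - id ) - num $]
Step 5: shift -. Stack=[E -] ptr=2 lookahead=( remaining=[( num - id ) - num $]
Step 6: shift (. Stack=[E - (] ptr=3 lookahead=num remaining=[num - id ) - num $]
Step 7: shift num. Stack=[E - ( num] ptr=4 lookahead=- remaining=[- id ) - num $]
Step 8: reduce F->num. Stack=[E - ( F] ptr=4 lookahead=- remaining=[- id ) - num $]
Step 9: reduce T->F. Stack=[E - ( T] ptr=4 lookahead=- remaining=[- id ) - num $]
Step 10: reduce E->T. Stack=[E - ( E] ptr=4 lookahead=- remaining=[- id ) - num $]
Step 11: shift -. Stack=[E - ( E -] ptr=5 lookahead=id remaining=[id ) - num $]
Step 12: shift id. Stack=[E - ( E - id] ptr=6 lookahead=) remaining=[) - num $]
Step 13: reduce F->id. Stack=[E - ( E - F] ptr=6 lookahead=) remaining=[) - num $]
Step 14: reduce T->F. Stack=[E - ( E - T] ptr=6 lookahead=) remaining=[) - num $]
Step 15: reduce E->E - T. Stack=[E - ( E] ptr=6 lookahead=) remaining=[) - num $]
Step 16: shift ). Stack=[E - ( E )] ptr=7 lookahead=- remaining=[- num $]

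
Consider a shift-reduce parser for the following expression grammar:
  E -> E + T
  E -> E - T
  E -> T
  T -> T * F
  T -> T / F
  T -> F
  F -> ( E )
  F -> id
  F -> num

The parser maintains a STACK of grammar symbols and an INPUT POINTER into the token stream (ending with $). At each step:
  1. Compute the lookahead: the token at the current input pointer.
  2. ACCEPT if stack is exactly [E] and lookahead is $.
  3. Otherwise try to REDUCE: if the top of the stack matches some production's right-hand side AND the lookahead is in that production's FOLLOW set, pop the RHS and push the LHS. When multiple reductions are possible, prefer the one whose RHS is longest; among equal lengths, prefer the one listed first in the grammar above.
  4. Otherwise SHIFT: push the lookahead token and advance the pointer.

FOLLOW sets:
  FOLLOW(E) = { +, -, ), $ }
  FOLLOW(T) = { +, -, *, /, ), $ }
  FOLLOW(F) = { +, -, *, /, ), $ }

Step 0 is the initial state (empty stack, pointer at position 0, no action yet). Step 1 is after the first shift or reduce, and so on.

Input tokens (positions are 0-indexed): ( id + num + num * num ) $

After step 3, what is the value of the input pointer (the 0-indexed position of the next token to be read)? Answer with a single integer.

Answer: 2

Derivation:
Step 1: shift (. Stack=[(] ptr=1 lookahead=id remaining=[id + num + num * num ) $]
Step 2: shift id. Stack=[( id] ptr=2 lookahead=+ remaining=[+ num + num * num ) $]
Step 3: reduce F->id. Stack=[( F] ptr=2 lookahead=+ remaining=[+ num + num * num ) $]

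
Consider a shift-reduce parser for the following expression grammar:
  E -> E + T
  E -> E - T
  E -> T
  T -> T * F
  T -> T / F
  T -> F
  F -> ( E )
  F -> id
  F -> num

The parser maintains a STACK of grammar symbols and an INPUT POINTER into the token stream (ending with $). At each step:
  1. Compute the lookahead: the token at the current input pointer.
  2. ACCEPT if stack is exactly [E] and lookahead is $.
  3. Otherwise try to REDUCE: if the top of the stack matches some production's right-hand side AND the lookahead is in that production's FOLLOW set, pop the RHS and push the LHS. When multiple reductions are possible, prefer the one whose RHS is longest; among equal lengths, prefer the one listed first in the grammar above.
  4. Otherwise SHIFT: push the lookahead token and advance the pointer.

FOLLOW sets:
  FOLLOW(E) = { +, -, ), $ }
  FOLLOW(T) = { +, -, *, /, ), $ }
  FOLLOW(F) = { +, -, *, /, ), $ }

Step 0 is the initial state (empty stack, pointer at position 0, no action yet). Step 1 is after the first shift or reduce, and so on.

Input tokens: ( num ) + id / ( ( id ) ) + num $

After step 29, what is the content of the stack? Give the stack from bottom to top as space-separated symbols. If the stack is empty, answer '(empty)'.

Step 1: shift (. Stack=[(] ptr=1 lookahead=num remaining=[num ) + id / ( ( id ) ) + num $]
Step 2: shift num. Stack=[( num] ptr=2 lookahead=) remaining=[) + id / ( ( id ) ) + num $]
Step 3: reduce F->num. Stack=[( F] ptr=2 lookahead=) remaining=[) + id / ( ( id ) ) + num $]
Step 4: reduce T->F. Stack=[( T] ptr=2 lookahead=) remaining=[) + id / ( ( id ) ) + num $]
Step 5: reduce E->T. Stack=[( E] ptr=2 lookahead=) remaining=[) + id / ( ( id ) ) + num $]
Step 6: shift ). Stack=[( E )] ptr=3 lookahead=+ remaining=[+ id / ( ( id ) ) + num $]
Step 7: reduce F->( E ). Stack=[F] ptr=3 lookahead=+ remaining=[+ id / ( ( id ) ) + num $]
Step 8: reduce T->F. Stack=[T] ptr=3 lookahead=+ remaining=[+ id / ( ( id ) ) + num $]
Step 9: reduce E->T. Stack=[E] ptr=3 lookahead=+ remaining=[+ id / ( ( id ) ) + num $]
Step 10: shift +. Stack=[E +] ptr=4 lookahead=id remaining=[id / ( ( id ) ) + num $]
Step 11: shift id. Stack=[E + id] ptr=5 lookahead=/ remaining=[/ ( ( id ) ) + num $]
Step 12: reduce F->id. Stack=[E + F] ptr=5 lookahead=/ remaining=[/ ( ( id ) ) + num $]
Step 13: reduce T->F. Stack=[E + T] ptr=5 lookahead=/ remaining=[/ ( ( id ) ) + num $]
Step 14: shift /. Stack=[E + T /] ptr=6 lookahead=( remaining=[( ( id ) ) + num $]
Step 15: shift (. Stack=[E + T / (] ptr=7 lookahead=( remaining=[( id ) ) + num $]
Step 16: shift (. Stack=[E + T / ( (] ptr=8 lookahead=id remaining=[id ) ) + num $]
Step 17: shift id. Stack=[E + T / ( ( id] ptr=9 lookahead=) remaining=[) ) + num $]
Step 18: reduce F->id. Stack=[E + T / ( ( F] ptr=9 lookahead=) remaining=[) ) + num $]
Step 19: reduce T->F. Stack=[E + T / ( ( T] ptr=9 lookahead=) remaining=[) ) + num $]
Step 20: reduce E->T. Stack=[E + T / ( ( E] ptr=9 lookahead=) remaining=[) ) + num $]
Step 21: shift ). Stack=[E + T / ( ( E )] ptr=10 lookahead=) remaining=[) + num $]
Step 22: reduce F->( E ). Stack=[E + T / ( F] ptr=10 lookahead=) remaining=[) + num $]
Step 23: reduce T->F. Stack=[E + T / ( T] ptr=10 lookahead=) remaining=[) + num $]
Step 24: reduce E->T. Stack=[E + T / ( E] ptr=10 lookahead=) remaining=[) + num $]
Step 25: shift ). Stack=[E + T / ( E )] ptr=11 lookahead=+ remaining=[+ num $]
Step 26: reduce F->( E ). Stack=[E + T / F] ptr=11 lookahead=+ remaining=[+ num $]
Step 27: reduce T->T / F. Stack=[E + T] ptr=11 lookahead=+ remaining=[+ num $]
Step 28: reduce E->E + T. Stack=[E] ptr=11 lookahead=+ remaining=[+ num $]
Step 29: shift +. Stack=[E +] ptr=12 lookahead=num remaining=[num $]

Answer: E +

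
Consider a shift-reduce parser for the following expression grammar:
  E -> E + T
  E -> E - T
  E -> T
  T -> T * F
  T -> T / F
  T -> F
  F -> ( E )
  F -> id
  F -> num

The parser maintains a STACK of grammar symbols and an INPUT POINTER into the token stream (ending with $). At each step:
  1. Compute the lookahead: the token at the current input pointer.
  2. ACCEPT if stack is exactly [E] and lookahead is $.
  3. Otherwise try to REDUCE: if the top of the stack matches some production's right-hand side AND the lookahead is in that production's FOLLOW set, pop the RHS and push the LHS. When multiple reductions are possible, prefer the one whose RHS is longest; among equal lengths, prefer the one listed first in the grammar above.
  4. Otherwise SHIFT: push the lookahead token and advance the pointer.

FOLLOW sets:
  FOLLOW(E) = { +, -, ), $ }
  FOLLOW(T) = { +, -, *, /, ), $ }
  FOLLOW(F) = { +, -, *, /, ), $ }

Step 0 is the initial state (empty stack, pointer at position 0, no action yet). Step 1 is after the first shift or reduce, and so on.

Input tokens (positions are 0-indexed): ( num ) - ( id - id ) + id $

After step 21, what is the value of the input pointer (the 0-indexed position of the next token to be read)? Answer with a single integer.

Answer: 9

Derivation:
Step 1: shift (. Stack=[(] ptr=1 lookahead=num remaining=[num ) - ( id - id ) + id $]
Step 2: shift num. Stack=[( num] ptr=2 lookahead=) remaining=[) - ( id - id ) + id $]
Step 3: reduce F->num. Stack=[( F] ptr=2 lookahead=) remaining=[) - ( id - id ) + id $]
Step 4: reduce T->F. Stack=[( T] ptr=2 lookahead=) remaining=[) - ( id - id ) + id $]
Step 5: reduce E->T. Stack=[( E] ptr=2 lookahead=) remaining=[) - ( id - id ) + id $]
Step 6: shift ). Stack=[( E )] ptr=3 lookahead=- remaining=[- ( id - id ) + id $]
Step 7: reduce F->( E ). Stack=[F] ptr=3 lookahead=- remaining=[- ( id - id ) + id $]
Step 8: reduce T->F. Stack=[T] ptr=3 lookahead=- remaining=[- ( id - id ) + id $]
Step 9: reduce E->T. Stack=[E] ptr=3 lookahead=- remaining=[- ( id - id ) + id $]
Step 10: shift -. Stack=[E -] ptr=4 lookahead=( remaining=[( id - id ) + id $]
Step 11: shift (. Stack=[E - (] ptr=5 lookahead=id remaining=[id - id ) + id $]
Step 12: shift id. Stack=[E - ( id] ptr=6 lookahead=- remaining=[- id ) + id $]
Step 13: reduce F->id. Stack=[E - ( F] ptr=6 lookahead=- remaining=[- id ) + id $]
Step 14: reduce T->F. Stack=[E - ( T] ptr=6 lookahead=- remaining=[- id ) + id $]
Step 15: reduce E->T. Stack=[E - ( E] ptr=6 lookahead=- remaining=[- id ) + id $]
Step 16: shift -. Stack=[E - ( E -] ptr=7 lookahead=id remaining=[id ) + id $]
Step 17: shift id. Stack=[E - ( E - id] ptr=8 lookahead=) remaining=[) + id $]
Step 18: reduce F->id. Stack=[E - ( E - F] ptr=8 lookahead=) remaining=[) + id $]
Step 19: reduce T->F. Stack=[E - ( E - T] ptr=8 lookahead=) remaining=[) + id $]
Step 20: reduce E->E - T. Stack=[E - ( E] ptr=8 lookahead=) remaining=[) + id $]
Step 21: shift ). Stack=[E - ( E )] ptr=9 lookahead=+ remaining=[+ id $]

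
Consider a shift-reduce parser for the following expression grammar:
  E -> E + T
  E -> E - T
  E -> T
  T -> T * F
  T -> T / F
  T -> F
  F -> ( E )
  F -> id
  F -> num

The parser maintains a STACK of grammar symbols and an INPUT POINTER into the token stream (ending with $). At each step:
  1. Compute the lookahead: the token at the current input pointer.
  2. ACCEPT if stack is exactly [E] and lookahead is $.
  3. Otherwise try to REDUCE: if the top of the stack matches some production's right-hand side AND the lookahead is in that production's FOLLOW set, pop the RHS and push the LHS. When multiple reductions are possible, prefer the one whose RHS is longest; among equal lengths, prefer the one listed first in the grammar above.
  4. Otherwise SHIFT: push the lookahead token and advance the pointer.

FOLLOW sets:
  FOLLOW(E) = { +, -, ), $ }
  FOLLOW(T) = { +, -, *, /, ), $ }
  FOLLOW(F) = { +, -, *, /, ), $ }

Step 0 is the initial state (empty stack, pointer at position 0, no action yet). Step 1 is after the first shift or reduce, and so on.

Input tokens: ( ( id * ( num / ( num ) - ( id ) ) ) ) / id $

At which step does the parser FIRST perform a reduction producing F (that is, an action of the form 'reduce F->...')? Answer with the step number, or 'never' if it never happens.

Answer: 4

Derivation:
Step 1: shift (. Stack=[(] ptr=1 lookahead=( remaining=[( id * ( num / ( num ) - ( id ) ) ) ) / id $]
Step 2: shift (. Stack=[( (] ptr=2 lookahead=id remaining=[id * ( num / ( num ) - ( id ) ) ) ) / id $]
Step 3: shift id. Stack=[( ( id] ptr=3 lookahead=* remaining=[* ( num / ( num ) - ( id ) ) ) ) / id $]
Step 4: reduce F->id. Stack=[( ( F] ptr=3 lookahead=* remaining=[* ( num / ( num ) - ( id ) ) ) ) / id $]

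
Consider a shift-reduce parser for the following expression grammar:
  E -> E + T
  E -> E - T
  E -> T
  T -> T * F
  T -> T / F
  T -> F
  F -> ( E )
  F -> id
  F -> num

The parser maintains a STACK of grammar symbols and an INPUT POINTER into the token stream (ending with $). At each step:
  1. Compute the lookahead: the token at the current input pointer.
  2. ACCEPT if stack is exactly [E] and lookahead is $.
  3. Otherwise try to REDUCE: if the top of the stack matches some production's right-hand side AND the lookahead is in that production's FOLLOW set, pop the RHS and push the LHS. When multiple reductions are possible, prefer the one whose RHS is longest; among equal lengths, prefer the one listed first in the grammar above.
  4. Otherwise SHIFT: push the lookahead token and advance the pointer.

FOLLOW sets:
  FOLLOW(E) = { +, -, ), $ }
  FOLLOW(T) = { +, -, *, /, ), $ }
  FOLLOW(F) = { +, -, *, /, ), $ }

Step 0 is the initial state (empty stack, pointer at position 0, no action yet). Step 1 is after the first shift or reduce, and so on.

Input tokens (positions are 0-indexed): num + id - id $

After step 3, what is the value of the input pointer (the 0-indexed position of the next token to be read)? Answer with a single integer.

Step 1: shift num. Stack=[num] ptr=1 lookahead=+ remaining=[+ id - id $]
Step 2: reduce F->num. Stack=[F] ptr=1 lookahead=+ remaining=[+ id - id $]
Step 3: reduce T->F. Stack=[T] ptr=1 lookahead=+ remaining=[+ id - id $]

Answer: 1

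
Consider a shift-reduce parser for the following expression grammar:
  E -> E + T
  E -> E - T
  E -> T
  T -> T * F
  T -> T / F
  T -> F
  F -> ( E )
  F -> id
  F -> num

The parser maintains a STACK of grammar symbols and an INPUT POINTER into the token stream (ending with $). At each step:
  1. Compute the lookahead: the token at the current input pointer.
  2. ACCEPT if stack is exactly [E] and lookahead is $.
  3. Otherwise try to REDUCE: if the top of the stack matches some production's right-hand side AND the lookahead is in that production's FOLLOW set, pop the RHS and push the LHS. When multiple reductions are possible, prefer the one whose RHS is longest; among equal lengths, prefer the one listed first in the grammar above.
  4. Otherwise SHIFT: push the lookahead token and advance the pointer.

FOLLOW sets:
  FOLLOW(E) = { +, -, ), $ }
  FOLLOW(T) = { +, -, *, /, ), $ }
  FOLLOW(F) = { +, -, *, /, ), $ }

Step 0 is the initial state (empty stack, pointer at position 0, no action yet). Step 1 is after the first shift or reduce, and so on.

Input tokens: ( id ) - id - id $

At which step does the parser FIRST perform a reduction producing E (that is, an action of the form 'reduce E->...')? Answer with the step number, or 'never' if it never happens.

Step 1: shift (. Stack=[(] ptr=1 lookahead=id remaining=[id ) - id - id $]
Step 2: shift id. Stack=[( id] ptr=2 lookahead=) remaining=[) - id - id $]
Step 3: reduce F->id. Stack=[( F] ptr=2 lookahead=) remaining=[) - id - id $]
Step 4: reduce T->F. Stack=[( T] ptr=2 lookahead=) remaining=[) - id - id $]
Step 5: reduce E->T. Stack=[( E] ptr=2 lookahead=) remaining=[) - id - id $]

Answer: 5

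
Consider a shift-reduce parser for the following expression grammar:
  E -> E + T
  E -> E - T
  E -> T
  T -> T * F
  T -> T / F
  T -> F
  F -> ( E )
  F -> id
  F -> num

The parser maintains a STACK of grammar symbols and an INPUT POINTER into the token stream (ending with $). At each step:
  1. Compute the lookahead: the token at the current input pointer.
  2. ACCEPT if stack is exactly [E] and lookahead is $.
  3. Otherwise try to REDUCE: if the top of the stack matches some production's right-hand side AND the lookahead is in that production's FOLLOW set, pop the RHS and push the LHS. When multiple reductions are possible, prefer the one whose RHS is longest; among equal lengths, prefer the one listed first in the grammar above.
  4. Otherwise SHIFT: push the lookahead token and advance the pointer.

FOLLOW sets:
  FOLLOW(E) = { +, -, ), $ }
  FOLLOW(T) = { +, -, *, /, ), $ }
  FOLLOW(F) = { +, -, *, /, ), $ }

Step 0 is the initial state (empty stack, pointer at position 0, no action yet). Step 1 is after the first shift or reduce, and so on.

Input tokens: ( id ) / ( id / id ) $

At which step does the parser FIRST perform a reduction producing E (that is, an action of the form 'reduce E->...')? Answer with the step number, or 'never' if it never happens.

Answer: 5

Derivation:
Step 1: shift (. Stack=[(] ptr=1 lookahead=id remaining=[id ) / ( id / id ) $]
Step 2: shift id. Stack=[( id] ptr=2 lookahead=) remaining=[) / ( id / id ) $]
Step 3: reduce F->id. Stack=[( F] ptr=2 lookahead=) remaining=[) / ( id / id ) $]
Step 4: reduce T->F. Stack=[( T] ptr=2 lookahead=) remaining=[) / ( id / id ) $]
Step 5: reduce E->T. Stack=[( E] ptr=2 lookahead=) remaining=[) / ( id / id ) $]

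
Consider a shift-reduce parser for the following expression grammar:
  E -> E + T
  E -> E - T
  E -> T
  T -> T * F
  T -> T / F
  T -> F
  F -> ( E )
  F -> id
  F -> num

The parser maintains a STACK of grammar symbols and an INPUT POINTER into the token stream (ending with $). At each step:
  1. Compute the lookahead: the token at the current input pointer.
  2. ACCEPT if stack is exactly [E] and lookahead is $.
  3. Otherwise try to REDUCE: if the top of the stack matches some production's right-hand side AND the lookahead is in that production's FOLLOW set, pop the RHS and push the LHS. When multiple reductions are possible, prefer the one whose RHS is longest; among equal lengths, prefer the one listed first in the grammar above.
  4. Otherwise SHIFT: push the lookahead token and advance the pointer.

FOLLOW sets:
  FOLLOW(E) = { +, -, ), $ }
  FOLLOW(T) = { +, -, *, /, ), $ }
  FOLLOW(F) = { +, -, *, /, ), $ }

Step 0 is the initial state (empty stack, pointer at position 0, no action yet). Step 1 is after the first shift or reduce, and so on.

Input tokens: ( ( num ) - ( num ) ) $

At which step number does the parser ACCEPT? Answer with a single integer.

Step 1: shift (. Stack=[(] ptr=1 lookahead=( remaining=[( num ) - ( num ) ) $]
Step 2: shift (. Stack=[( (] ptr=2 lookahead=num remaining=[num ) - ( num ) ) $]
Step 3: shift num. Stack=[( ( num] ptr=3 lookahead=) remaining=[) - ( num ) ) $]
Step 4: reduce F->num. Stack=[( ( F] ptr=3 lookahead=) remaining=[) - ( num ) ) $]
Step 5: reduce T->F. Stack=[( ( T] ptr=3 lookahead=) remaining=[) - ( num ) ) $]
Step 6: reduce E->T. Stack=[( ( E] ptr=3 lookahead=) remaining=[) - ( num ) ) $]
Step 7: shift ). Stack=[( ( E )] ptr=4 lookahead=- remaining=[- ( num ) ) $]
Step 8: reduce F->( E ). Stack=[( F] ptr=4 lookahead=- remaining=[- ( num ) ) $]
Step 9: reduce T->F. Stack=[( T] ptr=4 lookahead=- remaining=[- ( num ) ) $]
Step 10: reduce E->T. Stack=[( E] ptr=4 lookahead=- remaining=[- ( num ) ) $]
Step 11: shift -. Stack=[( E -] ptr=5 lookahead=( remaining=[( num ) ) $]
Step 12: shift (. Stack=[( E - (] ptr=6 lookahead=num remaining=[num ) ) $]
Step 13: shift num. Stack=[( E - ( num] ptr=7 lookahead=) remaining=[) ) $]
Step 14: reduce F->num. Stack=[( E - ( F] ptr=7 lookahead=) remaining=[) ) $]
Step 15: reduce T->F. Stack=[( E - ( T] ptr=7 lookahead=) remaining=[) ) $]
Step 16: reduce E->T. Stack=[( E - ( E] ptr=7 lookahead=) remaining=[) ) $]
Step 17: shift ). Stack=[( E - ( E )] ptr=8 lookahead=) remaining=[) $]
Step 18: reduce F->( E ). Stack=[( E - F] ptr=8 lookahead=) remaining=[) $]
Step 19: reduce T->F. Stack=[( E - T] ptr=8 lookahead=) remaining=[) $]
Step 20: reduce E->E - T. Stack=[( E] ptr=8 lookahead=) remaining=[) $]
Step 21: shift ). Stack=[( E )] ptr=9 lookahead=$ remaining=[$]
Step 22: reduce F->( E ). Stack=[F] ptr=9 lookahead=$ remaining=[$]
Step 23: reduce T->F. Stack=[T] ptr=9 lookahead=$ remaining=[$]
Step 24: reduce E->T. Stack=[E] ptr=9 lookahead=$ remaining=[$]
Step 25: accept. Stack=[E] ptr=9 lookahead=$ remaining=[$]

Answer: 25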